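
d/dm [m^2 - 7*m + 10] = 2*m - 7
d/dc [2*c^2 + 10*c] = 4*c + 10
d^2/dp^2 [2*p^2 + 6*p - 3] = 4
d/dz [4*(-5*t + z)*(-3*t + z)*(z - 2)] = 60*t^2 - 64*t*z + 64*t + 12*z^2 - 16*z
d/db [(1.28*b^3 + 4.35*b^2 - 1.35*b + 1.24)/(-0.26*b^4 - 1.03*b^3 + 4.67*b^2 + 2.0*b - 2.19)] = (0.3328*b^6 + 2.262*b^5 + 9.4051*b^4 + 3.6286*b^3 + 10.4265*b^2 - 30.6346*b + 0.4765)/(0.0676*b^8 + 0.5356*b^7 - 1.3675*b^6 - 10.6602*b^5 + 18.8277*b^4 + 23.1914*b^3 - 16.4546*b^2 - 8.76*b + 4.7961)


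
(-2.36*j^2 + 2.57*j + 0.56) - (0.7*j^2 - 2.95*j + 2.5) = -3.06*j^2 + 5.52*j - 1.94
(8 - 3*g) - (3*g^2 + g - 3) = -3*g^2 - 4*g + 11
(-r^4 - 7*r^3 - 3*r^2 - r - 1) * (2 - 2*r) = 2*r^5 + 12*r^4 - 8*r^3 - 4*r^2 - 2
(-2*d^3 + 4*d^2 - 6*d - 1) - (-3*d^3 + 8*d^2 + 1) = d^3 - 4*d^2 - 6*d - 2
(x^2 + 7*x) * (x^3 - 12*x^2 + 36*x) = x^5 - 5*x^4 - 48*x^3 + 252*x^2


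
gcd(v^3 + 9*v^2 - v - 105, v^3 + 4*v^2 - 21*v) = v^2 + 4*v - 21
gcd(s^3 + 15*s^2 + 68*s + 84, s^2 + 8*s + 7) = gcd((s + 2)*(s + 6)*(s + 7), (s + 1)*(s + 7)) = s + 7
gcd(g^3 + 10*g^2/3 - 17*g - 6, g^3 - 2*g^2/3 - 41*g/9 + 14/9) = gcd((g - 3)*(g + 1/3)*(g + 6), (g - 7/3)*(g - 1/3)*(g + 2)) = 1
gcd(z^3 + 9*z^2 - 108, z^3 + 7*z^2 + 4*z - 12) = z + 6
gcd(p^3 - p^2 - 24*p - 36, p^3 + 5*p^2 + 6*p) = p^2 + 5*p + 6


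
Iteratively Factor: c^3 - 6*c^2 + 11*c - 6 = (c - 1)*(c^2 - 5*c + 6) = (c - 3)*(c - 1)*(c - 2)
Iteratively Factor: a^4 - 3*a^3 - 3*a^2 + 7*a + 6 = (a + 1)*(a^3 - 4*a^2 + a + 6) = (a + 1)^2*(a^2 - 5*a + 6) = (a - 2)*(a + 1)^2*(a - 3)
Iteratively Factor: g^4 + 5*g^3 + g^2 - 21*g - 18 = (g - 2)*(g^3 + 7*g^2 + 15*g + 9) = (g - 2)*(g + 3)*(g^2 + 4*g + 3) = (g - 2)*(g + 3)^2*(g + 1)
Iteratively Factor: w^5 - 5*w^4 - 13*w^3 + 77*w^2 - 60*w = (w - 5)*(w^4 - 13*w^2 + 12*w) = (w - 5)*(w - 3)*(w^3 + 3*w^2 - 4*w) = w*(w - 5)*(w - 3)*(w^2 + 3*w - 4) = w*(w - 5)*(w - 3)*(w - 1)*(w + 4)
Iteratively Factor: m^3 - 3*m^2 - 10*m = (m)*(m^2 - 3*m - 10) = m*(m + 2)*(m - 5)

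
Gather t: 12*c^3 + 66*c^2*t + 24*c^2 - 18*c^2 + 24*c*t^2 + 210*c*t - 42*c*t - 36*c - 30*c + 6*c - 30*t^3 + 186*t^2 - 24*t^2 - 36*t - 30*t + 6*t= 12*c^3 + 6*c^2 - 60*c - 30*t^3 + t^2*(24*c + 162) + t*(66*c^2 + 168*c - 60)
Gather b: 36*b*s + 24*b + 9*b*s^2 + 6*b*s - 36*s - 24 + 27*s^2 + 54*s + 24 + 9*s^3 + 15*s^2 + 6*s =b*(9*s^2 + 42*s + 24) + 9*s^3 + 42*s^2 + 24*s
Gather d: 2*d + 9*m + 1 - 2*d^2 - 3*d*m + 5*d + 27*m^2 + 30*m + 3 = -2*d^2 + d*(7 - 3*m) + 27*m^2 + 39*m + 4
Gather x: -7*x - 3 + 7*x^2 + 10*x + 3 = 7*x^2 + 3*x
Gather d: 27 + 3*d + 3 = 3*d + 30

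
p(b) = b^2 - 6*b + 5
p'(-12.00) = -30.00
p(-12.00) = 221.00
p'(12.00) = 18.00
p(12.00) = 77.00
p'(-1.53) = -9.06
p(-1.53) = 16.52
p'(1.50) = -3.00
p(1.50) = -1.75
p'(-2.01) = -10.02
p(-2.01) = 21.10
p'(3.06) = 0.12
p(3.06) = -4.00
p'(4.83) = 3.66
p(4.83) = -0.65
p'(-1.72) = -9.44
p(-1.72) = 18.28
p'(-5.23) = -16.46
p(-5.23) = 63.73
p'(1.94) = -2.12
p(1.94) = -2.88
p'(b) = 2*b - 6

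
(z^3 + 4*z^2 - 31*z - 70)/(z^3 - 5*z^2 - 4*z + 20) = (z + 7)/(z - 2)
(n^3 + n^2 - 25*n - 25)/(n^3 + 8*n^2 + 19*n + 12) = (n^2 - 25)/(n^2 + 7*n + 12)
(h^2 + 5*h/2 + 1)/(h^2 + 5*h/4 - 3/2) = 2*(2*h + 1)/(4*h - 3)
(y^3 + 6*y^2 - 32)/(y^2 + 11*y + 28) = (y^2 + 2*y - 8)/(y + 7)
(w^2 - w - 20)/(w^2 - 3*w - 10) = (w + 4)/(w + 2)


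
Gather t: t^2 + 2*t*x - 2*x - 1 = t^2 + 2*t*x - 2*x - 1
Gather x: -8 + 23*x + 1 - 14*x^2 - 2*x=-14*x^2 + 21*x - 7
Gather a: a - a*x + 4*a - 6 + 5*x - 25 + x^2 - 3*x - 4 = a*(5 - x) + x^2 + 2*x - 35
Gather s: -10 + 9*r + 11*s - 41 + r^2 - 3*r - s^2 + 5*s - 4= r^2 + 6*r - s^2 + 16*s - 55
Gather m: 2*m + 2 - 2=2*m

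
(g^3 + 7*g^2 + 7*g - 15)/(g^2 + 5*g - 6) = (g^2 + 8*g + 15)/(g + 6)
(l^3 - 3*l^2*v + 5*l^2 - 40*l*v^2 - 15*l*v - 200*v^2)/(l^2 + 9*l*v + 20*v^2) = (l^2 - 8*l*v + 5*l - 40*v)/(l + 4*v)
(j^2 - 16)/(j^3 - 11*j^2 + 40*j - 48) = (j + 4)/(j^2 - 7*j + 12)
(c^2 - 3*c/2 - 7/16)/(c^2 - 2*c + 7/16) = (4*c + 1)/(4*c - 1)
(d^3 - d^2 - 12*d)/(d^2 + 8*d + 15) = d*(d - 4)/(d + 5)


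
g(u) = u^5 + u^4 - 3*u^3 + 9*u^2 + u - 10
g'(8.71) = 30894.92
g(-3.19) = -51.00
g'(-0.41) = -8.03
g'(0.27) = 5.31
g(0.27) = -9.13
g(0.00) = -10.00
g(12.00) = 265682.00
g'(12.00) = 109513.00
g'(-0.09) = -0.70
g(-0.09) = -10.01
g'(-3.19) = 239.91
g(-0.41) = -8.67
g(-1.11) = 3.91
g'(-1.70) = -33.50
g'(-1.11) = -27.95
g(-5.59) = -3692.20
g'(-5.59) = 3802.66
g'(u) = 5*u^4 + 4*u^3 - 9*u^2 + 18*u + 1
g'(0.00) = 1.00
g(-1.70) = 23.20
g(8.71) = 54583.72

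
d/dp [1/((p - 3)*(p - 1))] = 2*(2 - p)/(p^4 - 8*p^3 + 22*p^2 - 24*p + 9)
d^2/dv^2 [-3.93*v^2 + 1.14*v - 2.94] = -7.86000000000000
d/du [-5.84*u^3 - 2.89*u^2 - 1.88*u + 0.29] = -17.52*u^2 - 5.78*u - 1.88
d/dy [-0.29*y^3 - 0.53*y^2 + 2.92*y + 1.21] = -0.87*y^2 - 1.06*y + 2.92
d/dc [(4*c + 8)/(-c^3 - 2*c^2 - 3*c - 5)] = 4*(2*c^3 + 8*c^2 + 8*c + 1)/(c^6 + 4*c^5 + 10*c^4 + 22*c^3 + 29*c^2 + 30*c + 25)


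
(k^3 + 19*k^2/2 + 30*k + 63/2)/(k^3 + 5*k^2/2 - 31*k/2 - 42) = (k + 3)/(k - 4)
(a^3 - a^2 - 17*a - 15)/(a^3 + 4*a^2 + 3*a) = (a - 5)/a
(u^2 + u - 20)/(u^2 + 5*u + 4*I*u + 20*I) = (u - 4)/(u + 4*I)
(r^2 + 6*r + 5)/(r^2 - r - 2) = (r + 5)/(r - 2)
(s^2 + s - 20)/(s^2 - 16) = (s + 5)/(s + 4)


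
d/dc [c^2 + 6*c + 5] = 2*c + 6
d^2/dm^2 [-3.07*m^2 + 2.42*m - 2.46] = -6.14000000000000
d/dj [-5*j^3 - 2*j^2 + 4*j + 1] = -15*j^2 - 4*j + 4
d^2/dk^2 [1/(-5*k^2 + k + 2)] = 2*(-25*k^2 + 5*k + (10*k - 1)^2 + 10)/(-5*k^2 + k + 2)^3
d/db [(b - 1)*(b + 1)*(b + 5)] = 3*b^2 + 10*b - 1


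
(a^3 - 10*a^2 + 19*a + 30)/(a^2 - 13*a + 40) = (a^2 - 5*a - 6)/(a - 8)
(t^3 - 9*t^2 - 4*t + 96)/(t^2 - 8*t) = t - 1 - 12/t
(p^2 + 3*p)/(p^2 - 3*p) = (p + 3)/(p - 3)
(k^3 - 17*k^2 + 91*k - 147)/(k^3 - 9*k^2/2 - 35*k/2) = 2*(k^2 - 10*k + 21)/(k*(2*k + 5))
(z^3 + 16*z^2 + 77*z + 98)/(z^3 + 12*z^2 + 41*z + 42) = (z + 7)/(z + 3)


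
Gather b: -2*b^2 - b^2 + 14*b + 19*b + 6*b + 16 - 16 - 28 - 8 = -3*b^2 + 39*b - 36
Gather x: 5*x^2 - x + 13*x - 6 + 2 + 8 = 5*x^2 + 12*x + 4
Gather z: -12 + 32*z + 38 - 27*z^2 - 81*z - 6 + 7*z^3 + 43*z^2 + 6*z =7*z^3 + 16*z^2 - 43*z + 20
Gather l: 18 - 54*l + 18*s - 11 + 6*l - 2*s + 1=-48*l + 16*s + 8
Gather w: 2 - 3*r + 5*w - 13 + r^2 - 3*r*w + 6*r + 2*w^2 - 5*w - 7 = r^2 - 3*r*w + 3*r + 2*w^2 - 18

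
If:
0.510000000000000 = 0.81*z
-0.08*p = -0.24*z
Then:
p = 1.89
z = 0.63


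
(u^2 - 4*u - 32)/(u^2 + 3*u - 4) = (u - 8)/(u - 1)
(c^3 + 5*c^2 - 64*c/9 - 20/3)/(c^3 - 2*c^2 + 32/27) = 3*(3*c^2 + 13*c - 30)/(9*c^2 - 24*c + 16)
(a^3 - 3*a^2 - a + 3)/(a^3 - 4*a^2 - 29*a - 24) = (a^2 - 4*a + 3)/(a^2 - 5*a - 24)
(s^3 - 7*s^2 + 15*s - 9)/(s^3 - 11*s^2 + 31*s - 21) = (s - 3)/(s - 7)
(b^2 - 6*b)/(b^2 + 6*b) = (b - 6)/(b + 6)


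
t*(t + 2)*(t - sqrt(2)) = t^3 - sqrt(2)*t^2 + 2*t^2 - 2*sqrt(2)*t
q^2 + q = q*(q + 1)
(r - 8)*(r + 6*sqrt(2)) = r^2 - 8*r + 6*sqrt(2)*r - 48*sqrt(2)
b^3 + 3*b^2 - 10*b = b*(b - 2)*(b + 5)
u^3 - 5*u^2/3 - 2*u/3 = u*(u - 2)*(u + 1/3)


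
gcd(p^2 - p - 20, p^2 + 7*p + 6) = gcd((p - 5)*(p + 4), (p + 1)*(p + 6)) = 1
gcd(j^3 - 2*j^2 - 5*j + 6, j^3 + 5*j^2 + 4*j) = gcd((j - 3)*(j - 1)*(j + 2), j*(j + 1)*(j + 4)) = 1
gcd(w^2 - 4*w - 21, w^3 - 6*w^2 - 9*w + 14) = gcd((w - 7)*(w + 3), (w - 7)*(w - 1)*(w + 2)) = w - 7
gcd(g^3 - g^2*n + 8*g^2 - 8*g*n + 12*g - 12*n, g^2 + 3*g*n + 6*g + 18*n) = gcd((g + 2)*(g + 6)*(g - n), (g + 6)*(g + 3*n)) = g + 6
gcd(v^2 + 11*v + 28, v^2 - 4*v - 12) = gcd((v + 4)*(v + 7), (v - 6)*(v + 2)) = 1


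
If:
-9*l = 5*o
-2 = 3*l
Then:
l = -2/3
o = 6/5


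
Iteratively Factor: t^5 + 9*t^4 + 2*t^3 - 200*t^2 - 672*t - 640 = (t + 4)*(t^4 + 5*t^3 - 18*t^2 - 128*t - 160) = (t - 5)*(t + 4)*(t^3 + 10*t^2 + 32*t + 32) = (t - 5)*(t + 2)*(t + 4)*(t^2 + 8*t + 16) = (t - 5)*(t + 2)*(t + 4)^2*(t + 4)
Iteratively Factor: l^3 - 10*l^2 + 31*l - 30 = (l - 3)*(l^2 - 7*l + 10) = (l - 3)*(l - 2)*(l - 5)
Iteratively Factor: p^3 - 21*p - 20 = (p + 4)*(p^2 - 4*p - 5) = (p - 5)*(p + 4)*(p + 1)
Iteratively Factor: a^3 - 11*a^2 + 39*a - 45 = (a - 5)*(a^2 - 6*a + 9) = (a - 5)*(a - 3)*(a - 3)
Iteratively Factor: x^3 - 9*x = (x + 3)*(x^2 - 3*x) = x*(x + 3)*(x - 3)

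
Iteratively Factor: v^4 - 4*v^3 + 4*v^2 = (v)*(v^3 - 4*v^2 + 4*v) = v^2*(v^2 - 4*v + 4) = v^2*(v - 2)*(v - 2)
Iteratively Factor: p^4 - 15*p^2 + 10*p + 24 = (p + 1)*(p^3 - p^2 - 14*p + 24) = (p - 3)*(p + 1)*(p^2 + 2*p - 8) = (p - 3)*(p + 1)*(p + 4)*(p - 2)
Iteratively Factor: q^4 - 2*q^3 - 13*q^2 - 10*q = (q - 5)*(q^3 + 3*q^2 + 2*q) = (q - 5)*(q + 2)*(q^2 + q) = (q - 5)*(q + 1)*(q + 2)*(q)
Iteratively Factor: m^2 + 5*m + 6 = (m + 2)*(m + 3)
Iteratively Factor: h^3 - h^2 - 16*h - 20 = (h + 2)*(h^2 - 3*h - 10) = (h - 5)*(h + 2)*(h + 2)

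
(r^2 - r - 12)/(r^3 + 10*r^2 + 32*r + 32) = (r^2 - r - 12)/(r^3 + 10*r^2 + 32*r + 32)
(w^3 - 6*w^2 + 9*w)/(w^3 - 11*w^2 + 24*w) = (w - 3)/(w - 8)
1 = 1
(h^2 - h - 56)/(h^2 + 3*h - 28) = (h - 8)/(h - 4)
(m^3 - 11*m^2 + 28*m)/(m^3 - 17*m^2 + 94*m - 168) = m/(m - 6)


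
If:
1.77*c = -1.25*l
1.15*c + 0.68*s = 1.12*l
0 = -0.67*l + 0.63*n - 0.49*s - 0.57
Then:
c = -0.248545279101728*s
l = 0.351940115208047*s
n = 1.15206329712602*s + 0.904761904761905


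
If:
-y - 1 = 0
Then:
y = -1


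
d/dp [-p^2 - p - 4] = -2*p - 1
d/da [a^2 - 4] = 2*a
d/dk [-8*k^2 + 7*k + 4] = 7 - 16*k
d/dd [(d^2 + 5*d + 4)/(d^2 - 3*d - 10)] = 2*(-4*d^2 - 14*d - 19)/(d^4 - 6*d^3 - 11*d^2 + 60*d + 100)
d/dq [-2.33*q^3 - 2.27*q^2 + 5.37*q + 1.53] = -6.99*q^2 - 4.54*q + 5.37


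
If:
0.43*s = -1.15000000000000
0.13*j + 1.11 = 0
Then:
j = -8.54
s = -2.67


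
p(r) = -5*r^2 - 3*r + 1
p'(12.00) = -123.00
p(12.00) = -755.00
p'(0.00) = -3.00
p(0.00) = 1.00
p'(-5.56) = 52.60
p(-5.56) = -136.89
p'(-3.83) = 35.30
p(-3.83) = -60.85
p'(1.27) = -15.70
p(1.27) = -10.87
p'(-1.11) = 8.10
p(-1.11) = -1.83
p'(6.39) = -66.90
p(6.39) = -222.33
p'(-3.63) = 33.30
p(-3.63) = -53.99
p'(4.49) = -47.90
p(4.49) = -113.27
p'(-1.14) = 8.40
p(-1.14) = -2.08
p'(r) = -10*r - 3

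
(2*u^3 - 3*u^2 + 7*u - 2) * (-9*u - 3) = -18*u^4 + 21*u^3 - 54*u^2 - 3*u + 6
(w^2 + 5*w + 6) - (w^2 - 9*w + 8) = 14*w - 2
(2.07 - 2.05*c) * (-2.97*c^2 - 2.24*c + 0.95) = 6.0885*c^3 - 1.5559*c^2 - 6.5843*c + 1.9665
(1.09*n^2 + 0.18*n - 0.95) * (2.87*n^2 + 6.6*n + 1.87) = 3.1283*n^4 + 7.7106*n^3 + 0.4998*n^2 - 5.9334*n - 1.7765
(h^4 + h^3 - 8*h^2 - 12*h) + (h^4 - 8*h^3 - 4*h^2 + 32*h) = 2*h^4 - 7*h^3 - 12*h^2 + 20*h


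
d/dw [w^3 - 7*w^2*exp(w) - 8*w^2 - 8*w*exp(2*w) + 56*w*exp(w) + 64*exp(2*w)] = -7*w^2*exp(w) + 3*w^2 - 16*w*exp(2*w) + 42*w*exp(w) - 16*w + 120*exp(2*w) + 56*exp(w)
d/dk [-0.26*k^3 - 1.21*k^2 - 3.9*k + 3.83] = -0.78*k^2 - 2.42*k - 3.9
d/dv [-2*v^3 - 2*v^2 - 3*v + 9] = -6*v^2 - 4*v - 3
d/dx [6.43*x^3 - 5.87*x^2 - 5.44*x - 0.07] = 19.29*x^2 - 11.74*x - 5.44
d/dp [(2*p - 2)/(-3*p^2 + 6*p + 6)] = 2*(p^2 - 2*p + 4)/(3*(p^4 - 4*p^3 + 8*p + 4))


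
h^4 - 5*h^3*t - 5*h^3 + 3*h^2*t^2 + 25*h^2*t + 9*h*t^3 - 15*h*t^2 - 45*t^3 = (h - 5)*(h - 3*t)^2*(h + t)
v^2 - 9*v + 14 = (v - 7)*(v - 2)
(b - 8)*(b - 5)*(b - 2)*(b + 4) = b^4 - 11*b^3 + 6*b^2 + 184*b - 320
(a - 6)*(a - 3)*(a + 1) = a^3 - 8*a^2 + 9*a + 18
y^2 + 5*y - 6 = (y - 1)*(y + 6)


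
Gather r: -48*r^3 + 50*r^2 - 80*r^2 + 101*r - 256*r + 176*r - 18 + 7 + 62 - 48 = -48*r^3 - 30*r^2 + 21*r + 3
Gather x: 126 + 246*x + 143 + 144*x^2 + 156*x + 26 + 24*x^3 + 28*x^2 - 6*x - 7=24*x^3 + 172*x^2 + 396*x + 288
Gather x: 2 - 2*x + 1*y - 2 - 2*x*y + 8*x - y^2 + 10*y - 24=x*(6 - 2*y) - y^2 + 11*y - 24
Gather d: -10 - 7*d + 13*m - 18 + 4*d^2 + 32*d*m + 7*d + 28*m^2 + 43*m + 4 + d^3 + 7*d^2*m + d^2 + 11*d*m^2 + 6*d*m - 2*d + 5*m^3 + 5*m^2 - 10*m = d^3 + d^2*(7*m + 5) + d*(11*m^2 + 38*m - 2) + 5*m^3 + 33*m^2 + 46*m - 24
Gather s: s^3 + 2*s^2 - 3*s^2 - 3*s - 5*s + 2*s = s^3 - s^2 - 6*s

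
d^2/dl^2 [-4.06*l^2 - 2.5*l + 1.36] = -8.12000000000000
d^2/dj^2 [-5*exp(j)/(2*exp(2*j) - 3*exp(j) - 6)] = (-20*exp(4*j) - 30*exp(3*j) - 360*exp(2*j) + 90*exp(j) - 180)*exp(j)/(8*exp(6*j) - 36*exp(5*j) - 18*exp(4*j) + 189*exp(3*j) + 54*exp(2*j) - 324*exp(j) - 216)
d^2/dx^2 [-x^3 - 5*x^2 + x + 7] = -6*x - 10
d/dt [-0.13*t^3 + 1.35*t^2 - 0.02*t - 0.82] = -0.39*t^2 + 2.7*t - 0.02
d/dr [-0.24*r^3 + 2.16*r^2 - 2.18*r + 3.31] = -0.72*r^2 + 4.32*r - 2.18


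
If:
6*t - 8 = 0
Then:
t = 4/3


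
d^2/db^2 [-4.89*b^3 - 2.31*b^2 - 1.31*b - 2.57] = -29.34*b - 4.62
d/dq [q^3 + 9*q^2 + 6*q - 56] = 3*q^2 + 18*q + 6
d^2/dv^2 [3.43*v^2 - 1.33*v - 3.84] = 6.86000000000000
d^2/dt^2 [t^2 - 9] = 2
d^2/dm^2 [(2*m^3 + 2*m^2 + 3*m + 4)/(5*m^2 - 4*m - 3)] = 2*(177*m^3 + 462*m^2 - 51*m + 106)/(125*m^6 - 300*m^5 + 15*m^4 + 296*m^3 - 9*m^2 - 108*m - 27)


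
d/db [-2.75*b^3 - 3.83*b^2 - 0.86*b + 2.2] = -8.25*b^2 - 7.66*b - 0.86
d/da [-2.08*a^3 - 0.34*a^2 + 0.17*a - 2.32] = -6.24*a^2 - 0.68*a + 0.17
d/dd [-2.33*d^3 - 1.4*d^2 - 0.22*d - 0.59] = -6.99*d^2 - 2.8*d - 0.22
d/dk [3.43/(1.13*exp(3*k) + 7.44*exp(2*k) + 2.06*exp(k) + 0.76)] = (-11.6277*exp(2*k) - 51.0384*exp(k) - 7.0658)*exp(k)/(1.13*exp(3*k) + 7.44*exp(2*k) + 2.06*exp(k) + 0.76)^2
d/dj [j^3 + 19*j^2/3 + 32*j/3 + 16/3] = 3*j^2 + 38*j/3 + 32/3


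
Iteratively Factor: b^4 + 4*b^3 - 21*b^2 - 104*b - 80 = (b - 5)*(b^3 + 9*b^2 + 24*b + 16) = (b - 5)*(b + 4)*(b^2 + 5*b + 4) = (b - 5)*(b + 1)*(b + 4)*(b + 4)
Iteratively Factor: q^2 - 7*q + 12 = (q - 4)*(q - 3)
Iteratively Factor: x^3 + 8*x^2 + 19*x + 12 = (x + 1)*(x^2 + 7*x + 12) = (x + 1)*(x + 3)*(x + 4)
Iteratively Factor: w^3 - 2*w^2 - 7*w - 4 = (w - 4)*(w^2 + 2*w + 1) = (w - 4)*(w + 1)*(w + 1)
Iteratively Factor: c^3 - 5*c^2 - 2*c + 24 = (c - 3)*(c^2 - 2*c - 8) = (c - 4)*(c - 3)*(c + 2)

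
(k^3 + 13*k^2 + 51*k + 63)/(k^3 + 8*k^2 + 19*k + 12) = (k^2 + 10*k + 21)/(k^2 + 5*k + 4)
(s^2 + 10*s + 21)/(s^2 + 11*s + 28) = (s + 3)/(s + 4)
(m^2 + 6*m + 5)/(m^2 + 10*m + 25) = (m + 1)/(m + 5)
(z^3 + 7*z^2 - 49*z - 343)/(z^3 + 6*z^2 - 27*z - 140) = (z^2 - 49)/(z^2 - z - 20)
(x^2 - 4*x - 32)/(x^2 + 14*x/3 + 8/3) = 3*(x - 8)/(3*x + 2)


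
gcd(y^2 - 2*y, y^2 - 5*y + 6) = y - 2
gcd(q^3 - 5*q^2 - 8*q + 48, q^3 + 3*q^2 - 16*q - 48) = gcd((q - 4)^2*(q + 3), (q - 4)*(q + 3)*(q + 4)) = q^2 - q - 12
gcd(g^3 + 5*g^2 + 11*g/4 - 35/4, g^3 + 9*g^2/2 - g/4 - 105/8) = g^2 + 6*g + 35/4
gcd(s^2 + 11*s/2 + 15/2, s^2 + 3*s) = s + 3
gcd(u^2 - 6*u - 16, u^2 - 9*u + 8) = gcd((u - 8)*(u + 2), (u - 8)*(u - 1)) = u - 8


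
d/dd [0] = 0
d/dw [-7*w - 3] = -7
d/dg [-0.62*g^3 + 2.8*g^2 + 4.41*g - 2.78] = -1.86*g^2 + 5.6*g + 4.41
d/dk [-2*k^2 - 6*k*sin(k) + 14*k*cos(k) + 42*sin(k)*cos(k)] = -14*k*sin(k) - 6*k*cos(k) - 4*k - 6*sin(k) + 14*cos(k) + 42*cos(2*k)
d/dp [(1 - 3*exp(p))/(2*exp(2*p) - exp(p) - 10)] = ((3*exp(p) - 1)*(4*exp(p) - 1) - 6*exp(2*p) + 3*exp(p) + 30)*exp(p)/(-2*exp(2*p) + exp(p) + 10)^2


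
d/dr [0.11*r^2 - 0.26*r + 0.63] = 0.22*r - 0.26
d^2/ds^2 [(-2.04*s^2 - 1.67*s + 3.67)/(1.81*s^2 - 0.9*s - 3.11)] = (-17.588494*s^3 + 3.23953800000002*s^2 - 92.274162*s + 17.149486)/(5.929741*s^6 - 8.84547*s^5 - 26.167713*s^4 + 29.66814*s^3 + 44.962203*s^2 - 26.11467*s - 30.080231)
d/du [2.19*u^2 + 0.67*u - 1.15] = 4.38*u + 0.67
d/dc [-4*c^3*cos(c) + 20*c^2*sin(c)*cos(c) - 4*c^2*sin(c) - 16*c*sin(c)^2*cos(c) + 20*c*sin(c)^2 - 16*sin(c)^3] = 4*c^3*sin(c) - 40*c^2*sin(c)^2 - 16*c^2*cos(c) + 20*c^2 + 48*c*sin(c)^3 + 80*c*sin(c)*cos(c) - 40*c*sin(c) - 64*sin(c)^2*cos(c) + 20*sin(c)^2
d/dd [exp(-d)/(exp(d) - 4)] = 2*(2 - exp(d))*exp(-d)/(exp(2*d) - 8*exp(d) + 16)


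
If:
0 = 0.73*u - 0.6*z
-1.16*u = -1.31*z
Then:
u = 0.00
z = 0.00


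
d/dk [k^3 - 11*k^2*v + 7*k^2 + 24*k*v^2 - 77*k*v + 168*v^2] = 3*k^2 - 22*k*v + 14*k + 24*v^2 - 77*v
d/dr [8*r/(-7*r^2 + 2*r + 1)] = 8*(7*r^2 + 1)/(49*r^4 - 28*r^3 - 10*r^2 + 4*r + 1)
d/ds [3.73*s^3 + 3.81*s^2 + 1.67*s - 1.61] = 11.19*s^2 + 7.62*s + 1.67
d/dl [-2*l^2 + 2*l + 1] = 2 - 4*l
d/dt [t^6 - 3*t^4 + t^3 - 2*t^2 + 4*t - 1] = 6*t^5 - 12*t^3 + 3*t^2 - 4*t + 4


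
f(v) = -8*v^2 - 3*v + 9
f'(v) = -16*v - 3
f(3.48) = -98.32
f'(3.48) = -58.68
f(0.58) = 4.57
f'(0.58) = -12.28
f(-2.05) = -18.47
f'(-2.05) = 29.80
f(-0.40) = 8.92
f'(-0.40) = 3.40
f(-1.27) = -0.09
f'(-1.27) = 17.32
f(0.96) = -1.25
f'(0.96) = -18.36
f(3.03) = -73.54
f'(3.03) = -51.48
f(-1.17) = 1.56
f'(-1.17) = 15.72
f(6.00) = -297.00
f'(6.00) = -99.00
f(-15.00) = -1746.00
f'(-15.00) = 237.00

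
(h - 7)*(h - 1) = h^2 - 8*h + 7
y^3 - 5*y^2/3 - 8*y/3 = y*(y - 8/3)*(y + 1)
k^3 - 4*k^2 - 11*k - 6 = (k - 6)*(k + 1)^2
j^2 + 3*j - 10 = (j - 2)*(j + 5)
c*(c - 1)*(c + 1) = c^3 - c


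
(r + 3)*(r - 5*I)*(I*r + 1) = I*r^3 + 6*r^2 + 3*I*r^2 + 18*r - 5*I*r - 15*I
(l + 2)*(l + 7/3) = l^2 + 13*l/3 + 14/3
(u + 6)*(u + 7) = u^2 + 13*u + 42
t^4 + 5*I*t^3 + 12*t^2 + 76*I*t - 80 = (t - 4*I)*(t + 2*I)^2*(t + 5*I)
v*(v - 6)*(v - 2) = v^3 - 8*v^2 + 12*v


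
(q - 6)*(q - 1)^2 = q^3 - 8*q^2 + 13*q - 6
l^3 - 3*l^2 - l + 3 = (l - 3)*(l - 1)*(l + 1)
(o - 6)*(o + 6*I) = o^2 - 6*o + 6*I*o - 36*I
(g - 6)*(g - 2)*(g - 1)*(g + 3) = g^4 - 6*g^3 - 7*g^2 + 48*g - 36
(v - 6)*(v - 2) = v^2 - 8*v + 12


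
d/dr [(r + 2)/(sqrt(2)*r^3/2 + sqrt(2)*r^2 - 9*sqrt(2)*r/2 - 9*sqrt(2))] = -2*sqrt(2)*r/(r^4 - 18*r^2 + 81)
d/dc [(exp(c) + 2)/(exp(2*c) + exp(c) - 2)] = -exp(c)/(exp(2*c) - 2*exp(c) + 1)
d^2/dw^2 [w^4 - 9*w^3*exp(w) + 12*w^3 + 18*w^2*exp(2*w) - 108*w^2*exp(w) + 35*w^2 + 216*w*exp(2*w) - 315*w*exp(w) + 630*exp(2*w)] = -9*w^3*exp(w) + 72*w^2*exp(2*w) - 162*w^2*exp(w) + 12*w^2 + 1008*w*exp(2*w) - 801*w*exp(w) + 72*w + 3420*exp(2*w) - 846*exp(w) + 70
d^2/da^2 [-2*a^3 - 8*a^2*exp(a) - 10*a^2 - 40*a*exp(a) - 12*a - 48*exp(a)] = -8*a^2*exp(a) - 72*a*exp(a) - 12*a - 144*exp(a) - 20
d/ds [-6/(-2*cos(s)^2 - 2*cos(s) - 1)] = 12*(sin(s) + sin(2*s))/(2*cos(s) + cos(2*s) + 2)^2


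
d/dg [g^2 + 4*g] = 2*g + 4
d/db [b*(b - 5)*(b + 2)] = 3*b^2 - 6*b - 10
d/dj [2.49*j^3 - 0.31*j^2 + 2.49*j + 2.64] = 7.47*j^2 - 0.62*j + 2.49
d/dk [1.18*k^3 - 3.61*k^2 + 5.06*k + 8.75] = 3.54*k^2 - 7.22*k + 5.06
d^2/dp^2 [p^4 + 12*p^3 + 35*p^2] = 12*p^2 + 72*p + 70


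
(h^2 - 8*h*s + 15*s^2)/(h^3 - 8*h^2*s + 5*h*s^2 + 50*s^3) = (-h + 3*s)/(-h^2 + 3*h*s + 10*s^2)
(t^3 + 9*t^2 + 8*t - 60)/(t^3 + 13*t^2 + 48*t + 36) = (t^2 + 3*t - 10)/(t^2 + 7*t + 6)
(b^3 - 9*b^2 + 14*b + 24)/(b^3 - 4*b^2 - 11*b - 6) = (b - 4)/(b + 1)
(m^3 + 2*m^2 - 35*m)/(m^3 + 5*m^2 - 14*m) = (m - 5)/(m - 2)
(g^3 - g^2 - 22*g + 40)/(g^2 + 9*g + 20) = (g^2 - 6*g + 8)/(g + 4)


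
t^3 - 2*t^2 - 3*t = t*(t - 3)*(t + 1)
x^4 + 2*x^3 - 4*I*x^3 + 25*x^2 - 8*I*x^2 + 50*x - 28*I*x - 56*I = (x + 2)*(x - 7*I)*(x - I)*(x + 4*I)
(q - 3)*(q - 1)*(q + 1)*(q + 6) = q^4 + 3*q^3 - 19*q^2 - 3*q + 18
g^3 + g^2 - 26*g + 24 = (g - 4)*(g - 1)*(g + 6)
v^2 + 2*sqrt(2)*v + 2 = (v + sqrt(2))^2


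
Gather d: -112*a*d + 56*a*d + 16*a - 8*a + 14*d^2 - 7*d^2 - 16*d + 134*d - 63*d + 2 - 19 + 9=8*a + 7*d^2 + d*(55 - 56*a) - 8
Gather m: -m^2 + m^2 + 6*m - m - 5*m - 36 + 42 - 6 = 0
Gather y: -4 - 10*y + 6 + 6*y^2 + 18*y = 6*y^2 + 8*y + 2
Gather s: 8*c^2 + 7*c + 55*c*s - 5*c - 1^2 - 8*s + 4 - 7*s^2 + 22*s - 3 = 8*c^2 + 2*c - 7*s^2 + s*(55*c + 14)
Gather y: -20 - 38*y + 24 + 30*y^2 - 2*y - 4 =30*y^2 - 40*y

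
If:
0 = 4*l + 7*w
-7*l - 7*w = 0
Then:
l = 0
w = 0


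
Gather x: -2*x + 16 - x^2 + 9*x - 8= -x^2 + 7*x + 8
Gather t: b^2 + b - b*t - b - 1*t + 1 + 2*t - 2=b^2 + t*(1 - b) - 1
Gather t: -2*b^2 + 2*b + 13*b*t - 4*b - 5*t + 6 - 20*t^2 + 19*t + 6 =-2*b^2 - 2*b - 20*t^2 + t*(13*b + 14) + 12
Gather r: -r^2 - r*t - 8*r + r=-r^2 + r*(-t - 7)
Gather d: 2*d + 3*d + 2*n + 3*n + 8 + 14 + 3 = 5*d + 5*n + 25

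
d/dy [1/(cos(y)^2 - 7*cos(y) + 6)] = (2*cos(y) - 7)*sin(y)/(cos(y)^2 - 7*cos(y) + 6)^2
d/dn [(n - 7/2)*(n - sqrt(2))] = 2*n - 7/2 - sqrt(2)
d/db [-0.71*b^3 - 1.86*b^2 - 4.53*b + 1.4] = -2.13*b^2 - 3.72*b - 4.53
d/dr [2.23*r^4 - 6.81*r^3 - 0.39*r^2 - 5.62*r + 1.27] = 8.92*r^3 - 20.43*r^2 - 0.78*r - 5.62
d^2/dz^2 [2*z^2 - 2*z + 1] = 4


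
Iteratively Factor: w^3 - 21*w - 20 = (w + 1)*(w^2 - w - 20) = (w + 1)*(w + 4)*(w - 5)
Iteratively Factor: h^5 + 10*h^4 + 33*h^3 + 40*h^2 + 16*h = (h + 4)*(h^4 + 6*h^3 + 9*h^2 + 4*h) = (h + 1)*(h + 4)*(h^3 + 5*h^2 + 4*h) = (h + 1)^2*(h + 4)*(h^2 + 4*h) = h*(h + 1)^2*(h + 4)*(h + 4)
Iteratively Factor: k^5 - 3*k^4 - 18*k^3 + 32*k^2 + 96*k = (k + 3)*(k^4 - 6*k^3 + 32*k) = (k - 4)*(k + 3)*(k^3 - 2*k^2 - 8*k) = k*(k - 4)*(k + 3)*(k^2 - 2*k - 8) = k*(k - 4)^2*(k + 3)*(k + 2)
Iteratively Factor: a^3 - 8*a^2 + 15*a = (a - 5)*(a^2 - 3*a) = (a - 5)*(a - 3)*(a)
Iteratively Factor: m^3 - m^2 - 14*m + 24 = (m - 3)*(m^2 + 2*m - 8) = (m - 3)*(m - 2)*(m + 4)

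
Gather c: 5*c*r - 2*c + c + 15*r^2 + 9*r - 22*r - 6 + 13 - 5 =c*(5*r - 1) + 15*r^2 - 13*r + 2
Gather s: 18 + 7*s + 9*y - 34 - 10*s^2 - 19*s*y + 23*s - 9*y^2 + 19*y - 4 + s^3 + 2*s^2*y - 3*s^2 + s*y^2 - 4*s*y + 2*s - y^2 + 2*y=s^3 + s^2*(2*y - 13) + s*(y^2 - 23*y + 32) - 10*y^2 + 30*y - 20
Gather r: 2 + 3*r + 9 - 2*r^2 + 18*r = -2*r^2 + 21*r + 11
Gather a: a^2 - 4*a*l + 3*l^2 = a^2 - 4*a*l + 3*l^2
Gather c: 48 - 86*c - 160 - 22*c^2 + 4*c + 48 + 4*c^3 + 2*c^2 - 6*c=4*c^3 - 20*c^2 - 88*c - 64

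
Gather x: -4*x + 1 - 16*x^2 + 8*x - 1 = -16*x^2 + 4*x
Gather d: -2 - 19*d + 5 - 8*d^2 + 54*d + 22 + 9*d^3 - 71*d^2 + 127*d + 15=9*d^3 - 79*d^2 + 162*d + 40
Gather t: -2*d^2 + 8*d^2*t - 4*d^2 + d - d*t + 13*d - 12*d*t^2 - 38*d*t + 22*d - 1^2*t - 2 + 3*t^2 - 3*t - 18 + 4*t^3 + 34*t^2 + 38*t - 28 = -6*d^2 + 36*d + 4*t^3 + t^2*(37 - 12*d) + t*(8*d^2 - 39*d + 34) - 48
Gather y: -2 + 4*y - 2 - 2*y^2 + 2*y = -2*y^2 + 6*y - 4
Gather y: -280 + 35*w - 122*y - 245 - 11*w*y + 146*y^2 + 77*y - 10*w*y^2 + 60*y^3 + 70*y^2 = 35*w + 60*y^3 + y^2*(216 - 10*w) + y*(-11*w - 45) - 525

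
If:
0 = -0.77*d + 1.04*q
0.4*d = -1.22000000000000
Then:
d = -3.05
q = -2.26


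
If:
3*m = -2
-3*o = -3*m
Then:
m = -2/3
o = -2/3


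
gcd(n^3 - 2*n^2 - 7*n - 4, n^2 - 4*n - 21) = 1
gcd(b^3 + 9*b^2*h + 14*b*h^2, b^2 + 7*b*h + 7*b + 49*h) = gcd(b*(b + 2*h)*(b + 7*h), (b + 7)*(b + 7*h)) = b + 7*h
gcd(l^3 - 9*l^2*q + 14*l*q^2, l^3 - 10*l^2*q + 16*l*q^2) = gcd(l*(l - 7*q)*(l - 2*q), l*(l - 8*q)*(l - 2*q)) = -l^2 + 2*l*q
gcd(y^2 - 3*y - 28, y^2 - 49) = y - 7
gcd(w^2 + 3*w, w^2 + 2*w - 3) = w + 3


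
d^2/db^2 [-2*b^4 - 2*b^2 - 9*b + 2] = -24*b^2 - 4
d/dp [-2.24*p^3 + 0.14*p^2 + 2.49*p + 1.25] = -6.72*p^2 + 0.28*p + 2.49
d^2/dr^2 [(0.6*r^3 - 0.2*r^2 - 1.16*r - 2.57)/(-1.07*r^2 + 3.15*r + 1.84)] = (3.5527136788005e-15*r^4 - 10.265192*r^3 - 0.848682000000001*r^2 - 50.458422*r + 49.028802)/(1.225043*r^6 - 10.819305*r^5 + 25.531377*r^4 + 5.95444500000001*r^3 - 43.904424*r^2 - 31.99392*r - 6.229504)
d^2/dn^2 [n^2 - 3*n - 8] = 2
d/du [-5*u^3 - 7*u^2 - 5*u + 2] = -15*u^2 - 14*u - 5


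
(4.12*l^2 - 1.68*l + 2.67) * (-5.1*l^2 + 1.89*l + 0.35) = -21.012*l^4 + 16.3548*l^3 - 15.3502*l^2 + 4.4583*l + 0.9345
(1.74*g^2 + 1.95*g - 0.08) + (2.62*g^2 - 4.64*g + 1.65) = 4.36*g^2 - 2.69*g + 1.57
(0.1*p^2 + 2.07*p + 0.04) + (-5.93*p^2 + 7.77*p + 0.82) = -5.83*p^2 + 9.84*p + 0.86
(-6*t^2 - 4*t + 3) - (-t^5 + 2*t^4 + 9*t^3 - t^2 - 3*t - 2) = t^5 - 2*t^4 - 9*t^3 - 5*t^2 - t + 5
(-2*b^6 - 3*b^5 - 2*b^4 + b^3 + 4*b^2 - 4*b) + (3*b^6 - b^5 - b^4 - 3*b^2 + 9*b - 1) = b^6 - 4*b^5 - 3*b^4 + b^3 + b^2 + 5*b - 1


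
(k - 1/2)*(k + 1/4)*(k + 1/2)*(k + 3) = k^4 + 13*k^3/4 + k^2/2 - 13*k/16 - 3/16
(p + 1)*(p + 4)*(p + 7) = p^3 + 12*p^2 + 39*p + 28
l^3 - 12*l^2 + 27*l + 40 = (l - 8)*(l - 5)*(l + 1)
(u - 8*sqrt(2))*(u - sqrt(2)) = u^2 - 9*sqrt(2)*u + 16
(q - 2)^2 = q^2 - 4*q + 4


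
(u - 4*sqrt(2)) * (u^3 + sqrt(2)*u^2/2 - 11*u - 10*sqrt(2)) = u^4 - 7*sqrt(2)*u^3/2 - 15*u^2 + 34*sqrt(2)*u + 80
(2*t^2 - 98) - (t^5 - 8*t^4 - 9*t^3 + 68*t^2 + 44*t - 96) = -t^5 + 8*t^4 + 9*t^3 - 66*t^2 - 44*t - 2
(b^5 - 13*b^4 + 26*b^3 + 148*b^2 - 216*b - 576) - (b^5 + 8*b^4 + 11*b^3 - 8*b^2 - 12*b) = -21*b^4 + 15*b^3 + 156*b^2 - 204*b - 576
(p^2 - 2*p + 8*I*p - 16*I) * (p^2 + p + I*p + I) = p^4 - p^3 + 9*I*p^3 - 10*p^2 - 9*I*p^2 + 8*p - 18*I*p + 16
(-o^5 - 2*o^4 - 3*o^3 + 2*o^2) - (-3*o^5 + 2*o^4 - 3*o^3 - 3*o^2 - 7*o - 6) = 2*o^5 - 4*o^4 + 5*o^2 + 7*o + 6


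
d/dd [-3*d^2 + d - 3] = 1 - 6*d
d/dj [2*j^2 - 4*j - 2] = 4*j - 4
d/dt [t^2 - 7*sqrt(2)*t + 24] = 2*t - 7*sqrt(2)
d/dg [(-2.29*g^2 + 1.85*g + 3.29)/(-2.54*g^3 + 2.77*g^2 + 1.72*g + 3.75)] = (-5.8166*g^4 + 9.398*g^3 + 16.0065*g^2 - 35.4016*g + 1.2787)/(6.4516*g^6 - 14.0716*g^5 - 1.0647*g^4 - 9.5212*g^3 + 23.7334*g^2 + 12.9*g + 14.0625)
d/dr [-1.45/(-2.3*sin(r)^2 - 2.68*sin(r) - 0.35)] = -(6.67*sin(r) + 3.886)*cos(r)/(2.3*sin(r)^2 + 2.68*sin(r) + 0.35)^2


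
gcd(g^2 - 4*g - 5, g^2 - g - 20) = g - 5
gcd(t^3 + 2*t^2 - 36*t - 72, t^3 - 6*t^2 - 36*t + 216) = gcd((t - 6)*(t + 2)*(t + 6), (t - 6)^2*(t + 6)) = t^2 - 36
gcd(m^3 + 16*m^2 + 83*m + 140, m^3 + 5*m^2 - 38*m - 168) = m^2 + 11*m + 28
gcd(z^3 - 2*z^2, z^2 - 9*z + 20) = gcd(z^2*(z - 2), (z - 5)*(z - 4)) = 1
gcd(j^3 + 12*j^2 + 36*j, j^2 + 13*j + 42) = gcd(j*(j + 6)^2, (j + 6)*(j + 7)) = j + 6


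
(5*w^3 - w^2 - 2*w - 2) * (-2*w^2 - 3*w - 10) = -10*w^5 - 13*w^4 - 43*w^3 + 20*w^2 + 26*w + 20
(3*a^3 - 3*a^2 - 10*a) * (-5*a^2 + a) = -15*a^5 + 18*a^4 + 47*a^3 - 10*a^2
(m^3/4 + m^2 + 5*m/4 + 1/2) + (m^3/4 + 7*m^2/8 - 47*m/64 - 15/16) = m^3/2 + 15*m^2/8 + 33*m/64 - 7/16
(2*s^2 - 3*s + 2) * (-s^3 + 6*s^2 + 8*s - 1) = -2*s^5 + 15*s^4 - 4*s^3 - 14*s^2 + 19*s - 2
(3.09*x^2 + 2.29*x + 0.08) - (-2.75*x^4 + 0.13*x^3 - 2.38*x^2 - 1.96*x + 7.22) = 2.75*x^4 - 0.13*x^3 + 5.47*x^2 + 4.25*x - 7.14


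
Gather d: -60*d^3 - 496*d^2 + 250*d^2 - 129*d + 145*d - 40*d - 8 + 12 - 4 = -60*d^3 - 246*d^2 - 24*d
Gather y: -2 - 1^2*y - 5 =-y - 7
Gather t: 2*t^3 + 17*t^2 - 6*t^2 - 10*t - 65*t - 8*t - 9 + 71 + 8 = 2*t^3 + 11*t^2 - 83*t + 70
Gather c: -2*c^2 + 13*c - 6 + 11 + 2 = -2*c^2 + 13*c + 7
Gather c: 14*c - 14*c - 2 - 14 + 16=0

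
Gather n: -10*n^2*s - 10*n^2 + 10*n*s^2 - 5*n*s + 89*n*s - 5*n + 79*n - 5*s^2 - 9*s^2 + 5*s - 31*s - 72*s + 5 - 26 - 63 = n^2*(-10*s - 10) + n*(10*s^2 + 84*s + 74) - 14*s^2 - 98*s - 84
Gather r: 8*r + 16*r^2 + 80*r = 16*r^2 + 88*r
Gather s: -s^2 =-s^2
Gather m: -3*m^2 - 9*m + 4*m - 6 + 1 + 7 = -3*m^2 - 5*m + 2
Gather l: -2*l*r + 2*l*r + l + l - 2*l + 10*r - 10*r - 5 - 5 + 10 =0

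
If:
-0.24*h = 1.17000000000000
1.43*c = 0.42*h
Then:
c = -1.43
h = -4.88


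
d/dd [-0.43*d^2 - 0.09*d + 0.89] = -0.86*d - 0.09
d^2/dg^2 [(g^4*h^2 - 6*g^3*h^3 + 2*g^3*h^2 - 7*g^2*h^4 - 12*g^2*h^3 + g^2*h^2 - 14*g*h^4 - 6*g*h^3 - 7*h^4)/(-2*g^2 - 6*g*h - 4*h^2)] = h^2*(-g^3 - 6*g^2*h - 12*g*h^2 + 28*h^3 - 36*h^2 + 9*h)/(g^3 + 6*g^2*h + 12*g*h^2 + 8*h^3)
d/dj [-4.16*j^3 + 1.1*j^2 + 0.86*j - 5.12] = -12.48*j^2 + 2.2*j + 0.86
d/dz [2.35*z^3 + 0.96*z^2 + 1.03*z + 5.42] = 7.05*z^2 + 1.92*z + 1.03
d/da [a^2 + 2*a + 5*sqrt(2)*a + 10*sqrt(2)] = 2*a + 2 + 5*sqrt(2)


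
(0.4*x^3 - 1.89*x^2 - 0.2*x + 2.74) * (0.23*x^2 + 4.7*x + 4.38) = 0.092*x^5 + 1.4453*x^4 - 7.177*x^3 - 8.588*x^2 + 12.002*x + 12.0012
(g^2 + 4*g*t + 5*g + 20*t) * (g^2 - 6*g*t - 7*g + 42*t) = g^4 - 2*g^3*t - 2*g^3 - 24*g^2*t^2 + 4*g^2*t - 35*g^2 + 48*g*t^2 + 70*g*t + 840*t^2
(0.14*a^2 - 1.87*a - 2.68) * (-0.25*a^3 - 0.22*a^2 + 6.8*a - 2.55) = -0.035*a^5 + 0.4367*a^4 + 2.0334*a^3 - 12.4834*a^2 - 13.4555*a + 6.834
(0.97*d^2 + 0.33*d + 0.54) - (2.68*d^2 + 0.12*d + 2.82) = -1.71*d^2 + 0.21*d - 2.28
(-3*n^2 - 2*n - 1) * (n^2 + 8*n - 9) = -3*n^4 - 26*n^3 + 10*n^2 + 10*n + 9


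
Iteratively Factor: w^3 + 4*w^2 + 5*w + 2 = (w + 1)*(w^2 + 3*w + 2) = (w + 1)*(w + 2)*(w + 1)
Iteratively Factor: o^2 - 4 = (o - 2)*(o + 2)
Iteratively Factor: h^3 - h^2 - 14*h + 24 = (h + 4)*(h^2 - 5*h + 6) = (h - 2)*(h + 4)*(h - 3)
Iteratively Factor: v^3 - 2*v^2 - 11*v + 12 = (v - 1)*(v^2 - v - 12) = (v - 1)*(v + 3)*(v - 4)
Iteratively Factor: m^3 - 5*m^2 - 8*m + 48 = (m - 4)*(m^2 - m - 12) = (m - 4)*(m + 3)*(m - 4)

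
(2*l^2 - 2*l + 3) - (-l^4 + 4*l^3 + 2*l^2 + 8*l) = l^4 - 4*l^3 - 10*l + 3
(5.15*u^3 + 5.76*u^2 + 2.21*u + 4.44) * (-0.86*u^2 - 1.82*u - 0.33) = -4.429*u^5 - 14.3266*u^4 - 14.0833*u^3 - 9.7414*u^2 - 8.8101*u - 1.4652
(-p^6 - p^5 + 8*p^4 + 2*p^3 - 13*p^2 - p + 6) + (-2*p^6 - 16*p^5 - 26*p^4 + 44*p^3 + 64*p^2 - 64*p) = -3*p^6 - 17*p^5 - 18*p^4 + 46*p^3 + 51*p^2 - 65*p + 6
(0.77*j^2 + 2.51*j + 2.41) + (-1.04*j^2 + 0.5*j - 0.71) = -0.27*j^2 + 3.01*j + 1.7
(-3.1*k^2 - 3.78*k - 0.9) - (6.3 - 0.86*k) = -3.1*k^2 - 2.92*k - 7.2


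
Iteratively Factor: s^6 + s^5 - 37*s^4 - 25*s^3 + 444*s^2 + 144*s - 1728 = (s + 3)*(s^5 - 2*s^4 - 31*s^3 + 68*s^2 + 240*s - 576) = (s - 4)*(s + 3)*(s^4 + 2*s^3 - 23*s^2 - 24*s + 144) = (s - 4)*(s - 3)*(s + 3)*(s^3 + 5*s^2 - 8*s - 48) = (s - 4)*(s - 3)*(s + 3)*(s + 4)*(s^2 + s - 12) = (s - 4)*(s - 3)*(s + 3)*(s + 4)^2*(s - 3)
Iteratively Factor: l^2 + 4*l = (l + 4)*(l)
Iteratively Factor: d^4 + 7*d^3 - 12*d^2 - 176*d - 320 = (d + 4)*(d^3 + 3*d^2 - 24*d - 80) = (d + 4)^2*(d^2 - d - 20) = (d + 4)^3*(d - 5)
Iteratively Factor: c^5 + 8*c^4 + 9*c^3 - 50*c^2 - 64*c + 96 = (c - 2)*(c^4 + 10*c^3 + 29*c^2 + 8*c - 48) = (c - 2)*(c + 3)*(c^3 + 7*c^2 + 8*c - 16) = (c - 2)*(c - 1)*(c + 3)*(c^2 + 8*c + 16) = (c - 2)*(c - 1)*(c + 3)*(c + 4)*(c + 4)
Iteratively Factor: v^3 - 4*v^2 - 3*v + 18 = (v + 2)*(v^2 - 6*v + 9) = (v - 3)*(v + 2)*(v - 3)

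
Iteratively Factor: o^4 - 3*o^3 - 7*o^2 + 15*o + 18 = (o - 3)*(o^3 - 7*o - 6) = (o - 3)*(o + 2)*(o^2 - 2*o - 3) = (o - 3)*(o + 1)*(o + 2)*(o - 3)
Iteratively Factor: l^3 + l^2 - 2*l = (l - 1)*(l^2 + 2*l) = (l - 1)*(l + 2)*(l)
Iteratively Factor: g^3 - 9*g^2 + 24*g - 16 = (g - 4)*(g^2 - 5*g + 4) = (g - 4)^2*(g - 1)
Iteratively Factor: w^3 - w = (w - 1)*(w^2 + w) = (w - 1)*(w + 1)*(w)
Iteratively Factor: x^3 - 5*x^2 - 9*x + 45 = (x + 3)*(x^2 - 8*x + 15) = (x - 3)*(x + 3)*(x - 5)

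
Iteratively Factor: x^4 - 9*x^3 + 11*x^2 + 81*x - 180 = (x - 5)*(x^3 - 4*x^2 - 9*x + 36) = (x - 5)*(x + 3)*(x^2 - 7*x + 12) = (x - 5)*(x - 4)*(x + 3)*(x - 3)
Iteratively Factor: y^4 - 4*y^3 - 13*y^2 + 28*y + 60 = (y + 2)*(y^3 - 6*y^2 - y + 30) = (y - 3)*(y + 2)*(y^2 - 3*y - 10) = (y - 3)*(y + 2)^2*(y - 5)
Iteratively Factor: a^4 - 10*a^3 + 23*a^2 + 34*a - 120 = (a + 2)*(a^3 - 12*a^2 + 47*a - 60) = (a - 4)*(a + 2)*(a^2 - 8*a + 15) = (a - 5)*(a - 4)*(a + 2)*(a - 3)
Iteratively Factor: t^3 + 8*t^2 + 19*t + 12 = (t + 4)*(t^2 + 4*t + 3) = (t + 1)*(t + 4)*(t + 3)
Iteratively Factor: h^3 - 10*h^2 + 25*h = (h - 5)*(h^2 - 5*h) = (h - 5)^2*(h)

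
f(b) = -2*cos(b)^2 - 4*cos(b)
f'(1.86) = 2.74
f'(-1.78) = -3.10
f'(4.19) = -1.74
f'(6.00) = -2.19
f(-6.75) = -5.17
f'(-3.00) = -0.00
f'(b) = 4*sin(b)*cos(b) + 4*sin(b)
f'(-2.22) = -1.26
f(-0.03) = -6.00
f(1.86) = 0.98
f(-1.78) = 0.74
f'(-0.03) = -0.24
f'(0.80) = 4.87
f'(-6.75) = -3.41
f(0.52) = -4.98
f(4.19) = 1.50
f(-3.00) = 2.00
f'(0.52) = 3.71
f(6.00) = -5.68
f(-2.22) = 1.69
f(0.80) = -3.76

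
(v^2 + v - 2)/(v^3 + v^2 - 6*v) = (v^2 + v - 2)/(v*(v^2 + v - 6))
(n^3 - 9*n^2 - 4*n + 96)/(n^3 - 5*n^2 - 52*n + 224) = (n + 3)/(n + 7)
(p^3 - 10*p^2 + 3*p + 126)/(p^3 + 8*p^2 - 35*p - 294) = (p^2 - 4*p - 21)/(p^2 + 14*p + 49)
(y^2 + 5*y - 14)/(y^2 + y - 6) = (y + 7)/(y + 3)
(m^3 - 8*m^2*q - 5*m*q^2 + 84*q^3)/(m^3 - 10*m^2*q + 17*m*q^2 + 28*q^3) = (m + 3*q)/(m + q)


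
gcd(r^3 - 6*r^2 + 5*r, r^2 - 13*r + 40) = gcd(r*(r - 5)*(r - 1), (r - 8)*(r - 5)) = r - 5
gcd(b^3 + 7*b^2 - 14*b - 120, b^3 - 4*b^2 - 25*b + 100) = b^2 + b - 20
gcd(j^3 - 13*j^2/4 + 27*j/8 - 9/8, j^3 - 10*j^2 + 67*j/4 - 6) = j - 3/2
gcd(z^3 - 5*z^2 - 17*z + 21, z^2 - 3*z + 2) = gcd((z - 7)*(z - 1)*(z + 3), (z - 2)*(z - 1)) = z - 1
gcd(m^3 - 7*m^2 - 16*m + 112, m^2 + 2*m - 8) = m + 4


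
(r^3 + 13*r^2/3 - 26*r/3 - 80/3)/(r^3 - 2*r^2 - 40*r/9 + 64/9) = 3*(r + 5)/(3*r - 4)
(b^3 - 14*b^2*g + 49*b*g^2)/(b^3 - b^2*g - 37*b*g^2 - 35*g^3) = b*(b - 7*g)/(b^2 + 6*b*g + 5*g^2)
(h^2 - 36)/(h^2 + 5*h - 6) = (h - 6)/(h - 1)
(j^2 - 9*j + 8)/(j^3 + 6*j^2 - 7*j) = (j - 8)/(j*(j + 7))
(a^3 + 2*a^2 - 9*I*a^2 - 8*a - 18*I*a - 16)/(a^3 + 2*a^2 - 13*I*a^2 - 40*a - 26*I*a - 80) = (a - I)/(a - 5*I)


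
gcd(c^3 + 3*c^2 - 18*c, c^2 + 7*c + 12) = 1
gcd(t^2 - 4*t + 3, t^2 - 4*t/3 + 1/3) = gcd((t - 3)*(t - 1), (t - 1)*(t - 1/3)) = t - 1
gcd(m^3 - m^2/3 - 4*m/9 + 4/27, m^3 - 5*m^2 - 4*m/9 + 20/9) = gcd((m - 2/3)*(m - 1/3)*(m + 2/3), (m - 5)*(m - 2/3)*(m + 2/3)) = m^2 - 4/9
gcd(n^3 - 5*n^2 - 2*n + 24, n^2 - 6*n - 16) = n + 2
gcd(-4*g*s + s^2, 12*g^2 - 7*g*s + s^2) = -4*g + s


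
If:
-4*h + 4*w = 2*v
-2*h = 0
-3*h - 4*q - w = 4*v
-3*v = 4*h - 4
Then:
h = 0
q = -3/2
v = 4/3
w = 2/3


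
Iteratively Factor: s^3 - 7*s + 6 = (s + 3)*(s^2 - 3*s + 2) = (s - 1)*(s + 3)*(s - 2)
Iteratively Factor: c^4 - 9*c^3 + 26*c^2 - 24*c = (c - 3)*(c^3 - 6*c^2 + 8*c) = c*(c - 3)*(c^2 - 6*c + 8) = c*(c - 3)*(c - 2)*(c - 4)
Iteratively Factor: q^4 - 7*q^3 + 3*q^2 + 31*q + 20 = (q - 4)*(q^3 - 3*q^2 - 9*q - 5) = (q - 5)*(q - 4)*(q^2 + 2*q + 1) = (q - 5)*(q - 4)*(q + 1)*(q + 1)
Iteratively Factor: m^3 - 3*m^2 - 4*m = (m + 1)*(m^2 - 4*m) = (m - 4)*(m + 1)*(m)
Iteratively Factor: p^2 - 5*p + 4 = (p - 1)*(p - 4)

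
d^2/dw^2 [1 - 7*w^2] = -14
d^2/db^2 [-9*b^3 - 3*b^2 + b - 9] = -54*b - 6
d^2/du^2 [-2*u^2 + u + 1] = -4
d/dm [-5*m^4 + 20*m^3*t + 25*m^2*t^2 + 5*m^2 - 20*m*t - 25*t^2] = -20*m^3 + 60*m^2*t + 50*m*t^2 + 10*m - 20*t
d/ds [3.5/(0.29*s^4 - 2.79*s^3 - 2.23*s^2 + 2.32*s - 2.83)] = (-4.06*s^3 + 29.295*s^2 + 15.61*s - 8.12)/(-0.29*s^4 + 2.79*s^3 + 2.23*s^2 - 2.32*s + 2.83)^2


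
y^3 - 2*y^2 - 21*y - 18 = (y - 6)*(y + 1)*(y + 3)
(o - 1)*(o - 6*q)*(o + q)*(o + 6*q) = o^4 + o^3*q - o^3 - 36*o^2*q^2 - o^2*q - 36*o*q^3 + 36*o*q^2 + 36*q^3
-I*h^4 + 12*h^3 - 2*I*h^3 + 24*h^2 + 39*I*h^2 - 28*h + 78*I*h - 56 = (h + 2)*(h + 4*I)*(h + 7*I)*(-I*h + 1)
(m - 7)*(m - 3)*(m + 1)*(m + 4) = m^4 - 5*m^3 - 25*m^2 + 65*m + 84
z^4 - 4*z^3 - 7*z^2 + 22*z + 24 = (z - 4)*(z - 3)*(z + 1)*(z + 2)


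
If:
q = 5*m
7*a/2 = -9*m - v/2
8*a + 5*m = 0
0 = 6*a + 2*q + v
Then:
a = 0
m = 0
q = 0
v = 0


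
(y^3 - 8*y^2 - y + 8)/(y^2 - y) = y - 7 - 8/y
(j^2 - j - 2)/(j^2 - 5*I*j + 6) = (j^2 - j - 2)/(j^2 - 5*I*j + 6)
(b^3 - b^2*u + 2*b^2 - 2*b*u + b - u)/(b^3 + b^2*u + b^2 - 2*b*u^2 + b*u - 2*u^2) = (b + 1)/(b + 2*u)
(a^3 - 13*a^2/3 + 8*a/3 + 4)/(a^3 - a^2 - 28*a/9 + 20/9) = 3*(3*a^2 - 7*a - 6)/(9*a^2 + 9*a - 10)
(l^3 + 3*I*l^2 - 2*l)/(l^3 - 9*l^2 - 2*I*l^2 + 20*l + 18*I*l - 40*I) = l*(l^2 + 3*I*l - 2)/(l^3 - l^2*(9 + 2*I) + 2*l*(10 + 9*I) - 40*I)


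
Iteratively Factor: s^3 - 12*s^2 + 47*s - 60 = (s - 3)*(s^2 - 9*s + 20) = (s - 5)*(s - 3)*(s - 4)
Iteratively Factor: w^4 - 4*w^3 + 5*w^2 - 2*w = (w - 2)*(w^3 - 2*w^2 + w) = w*(w - 2)*(w^2 - 2*w + 1) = w*(w - 2)*(w - 1)*(w - 1)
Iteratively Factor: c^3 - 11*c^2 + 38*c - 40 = (c - 5)*(c^2 - 6*c + 8) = (c - 5)*(c - 4)*(c - 2)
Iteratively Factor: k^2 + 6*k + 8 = (k + 4)*(k + 2)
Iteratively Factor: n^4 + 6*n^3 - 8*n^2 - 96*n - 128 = (n + 4)*(n^3 + 2*n^2 - 16*n - 32) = (n + 2)*(n + 4)*(n^2 - 16) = (n + 2)*(n + 4)^2*(n - 4)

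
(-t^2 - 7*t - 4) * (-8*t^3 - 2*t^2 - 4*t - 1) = 8*t^5 + 58*t^4 + 50*t^3 + 37*t^2 + 23*t + 4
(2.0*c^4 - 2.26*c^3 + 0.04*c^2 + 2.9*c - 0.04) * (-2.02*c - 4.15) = -4.04*c^5 - 3.7348*c^4 + 9.2982*c^3 - 6.024*c^2 - 11.9542*c + 0.166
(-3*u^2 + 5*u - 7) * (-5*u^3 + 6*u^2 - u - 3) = 15*u^5 - 43*u^4 + 68*u^3 - 38*u^2 - 8*u + 21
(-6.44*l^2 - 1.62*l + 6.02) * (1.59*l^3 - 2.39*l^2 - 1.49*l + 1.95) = -10.2396*l^5 + 12.8158*l^4 + 23.0392*l^3 - 24.532*l^2 - 12.1288*l + 11.739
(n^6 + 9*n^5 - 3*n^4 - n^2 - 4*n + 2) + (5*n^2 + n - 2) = n^6 + 9*n^5 - 3*n^4 + 4*n^2 - 3*n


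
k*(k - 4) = k^2 - 4*k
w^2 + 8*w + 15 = (w + 3)*(w + 5)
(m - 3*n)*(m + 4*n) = m^2 + m*n - 12*n^2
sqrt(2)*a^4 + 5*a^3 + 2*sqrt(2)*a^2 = a^2*(a + 2*sqrt(2))*(sqrt(2)*a + 1)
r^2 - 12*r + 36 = (r - 6)^2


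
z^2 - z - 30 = (z - 6)*(z + 5)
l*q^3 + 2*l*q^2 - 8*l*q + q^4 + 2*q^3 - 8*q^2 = q*(l + q)*(q - 2)*(q + 4)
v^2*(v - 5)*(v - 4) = v^4 - 9*v^3 + 20*v^2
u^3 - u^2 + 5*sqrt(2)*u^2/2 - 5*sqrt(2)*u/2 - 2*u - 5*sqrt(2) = (u - 2)*(u + 1)*(u + 5*sqrt(2)/2)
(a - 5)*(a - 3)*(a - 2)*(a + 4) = a^4 - 6*a^3 - 9*a^2 + 94*a - 120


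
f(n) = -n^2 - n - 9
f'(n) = -2*n - 1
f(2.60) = -18.36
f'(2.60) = -6.20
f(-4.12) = -21.85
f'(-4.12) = 7.24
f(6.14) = -52.84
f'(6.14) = -13.28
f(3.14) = -22.00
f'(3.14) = -7.28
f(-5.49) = -33.65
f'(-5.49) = 9.98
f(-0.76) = -8.82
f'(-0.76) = 0.52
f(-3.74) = -19.25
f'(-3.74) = 6.48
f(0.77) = -10.36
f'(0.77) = -2.54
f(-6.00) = -39.00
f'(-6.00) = 11.00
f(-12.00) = -141.00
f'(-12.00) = 23.00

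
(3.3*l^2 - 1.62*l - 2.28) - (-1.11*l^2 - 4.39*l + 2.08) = 4.41*l^2 + 2.77*l - 4.36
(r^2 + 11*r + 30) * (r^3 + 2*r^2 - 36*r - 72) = r^5 + 13*r^4 + 16*r^3 - 408*r^2 - 1872*r - 2160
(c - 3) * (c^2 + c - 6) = c^3 - 2*c^2 - 9*c + 18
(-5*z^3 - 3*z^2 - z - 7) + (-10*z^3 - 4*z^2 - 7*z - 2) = -15*z^3 - 7*z^2 - 8*z - 9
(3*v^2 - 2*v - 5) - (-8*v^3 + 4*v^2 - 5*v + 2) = 8*v^3 - v^2 + 3*v - 7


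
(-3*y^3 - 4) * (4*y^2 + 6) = -12*y^5 - 18*y^3 - 16*y^2 - 24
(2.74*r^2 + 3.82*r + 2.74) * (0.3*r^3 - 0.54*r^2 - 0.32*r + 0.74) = 0.822*r^5 - 0.3336*r^4 - 2.1176*r^3 - 0.6744*r^2 + 1.95*r + 2.0276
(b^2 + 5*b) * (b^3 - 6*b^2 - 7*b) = b^5 - b^4 - 37*b^3 - 35*b^2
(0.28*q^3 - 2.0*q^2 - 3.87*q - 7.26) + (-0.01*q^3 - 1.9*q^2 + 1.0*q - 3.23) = 0.27*q^3 - 3.9*q^2 - 2.87*q - 10.49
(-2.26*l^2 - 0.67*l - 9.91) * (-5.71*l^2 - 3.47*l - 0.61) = 12.9046*l^4 + 11.6679*l^3 + 60.2896*l^2 + 34.7964*l + 6.0451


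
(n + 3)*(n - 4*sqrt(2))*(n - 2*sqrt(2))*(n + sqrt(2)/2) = n^4 - 11*sqrt(2)*n^3/2 + 3*n^3 - 33*sqrt(2)*n^2/2 + 10*n^2 + 8*sqrt(2)*n + 30*n + 24*sqrt(2)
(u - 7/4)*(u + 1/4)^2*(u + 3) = u^4 + 7*u^3/4 - 73*u^2/16 - 163*u/64 - 21/64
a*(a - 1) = a^2 - a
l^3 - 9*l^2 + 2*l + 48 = (l - 8)*(l - 3)*(l + 2)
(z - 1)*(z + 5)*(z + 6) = z^3 + 10*z^2 + 19*z - 30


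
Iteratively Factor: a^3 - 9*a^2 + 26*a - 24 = (a - 2)*(a^2 - 7*a + 12) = (a - 3)*(a - 2)*(a - 4)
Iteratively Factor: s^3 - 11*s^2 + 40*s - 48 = (s - 4)*(s^2 - 7*s + 12) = (s - 4)*(s - 3)*(s - 4)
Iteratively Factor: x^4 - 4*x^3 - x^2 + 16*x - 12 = (x - 2)*(x^3 - 2*x^2 - 5*x + 6) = (x - 2)*(x - 1)*(x^2 - x - 6) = (x - 2)*(x - 1)*(x + 2)*(x - 3)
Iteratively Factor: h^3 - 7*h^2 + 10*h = (h)*(h^2 - 7*h + 10) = h*(h - 5)*(h - 2)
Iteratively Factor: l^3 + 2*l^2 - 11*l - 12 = (l + 1)*(l^2 + l - 12) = (l - 3)*(l + 1)*(l + 4)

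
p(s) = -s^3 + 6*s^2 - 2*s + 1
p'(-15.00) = -857.00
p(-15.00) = 4756.00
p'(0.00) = -2.00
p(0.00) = 1.00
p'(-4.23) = -106.44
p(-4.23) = 192.50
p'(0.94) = 6.63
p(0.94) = 3.59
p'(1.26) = 8.36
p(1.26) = 6.01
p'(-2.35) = -46.77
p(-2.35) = 51.81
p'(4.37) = -6.85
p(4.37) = 23.39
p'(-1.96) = -37.04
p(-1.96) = 35.50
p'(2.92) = 7.46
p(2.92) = 21.42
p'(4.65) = -11.07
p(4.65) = 20.89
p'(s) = -3*s^2 + 12*s - 2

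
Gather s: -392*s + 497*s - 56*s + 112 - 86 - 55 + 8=49*s - 21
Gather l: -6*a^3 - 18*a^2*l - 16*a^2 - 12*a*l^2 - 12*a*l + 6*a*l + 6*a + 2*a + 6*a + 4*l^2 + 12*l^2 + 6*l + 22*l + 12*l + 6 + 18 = -6*a^3 - 16*a^2 + 14*a + l^2*(16 - 12*a) + l*(-18*a^2 - 6*a + 40) + 24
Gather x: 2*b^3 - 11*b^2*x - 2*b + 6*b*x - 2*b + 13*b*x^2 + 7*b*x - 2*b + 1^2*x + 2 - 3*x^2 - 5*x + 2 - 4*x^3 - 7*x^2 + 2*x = 2*b^3 - 6*b - 4*x^3 + x^2*(13*b - 10) + x*(-11*b^2 + 13*b - 2) + 4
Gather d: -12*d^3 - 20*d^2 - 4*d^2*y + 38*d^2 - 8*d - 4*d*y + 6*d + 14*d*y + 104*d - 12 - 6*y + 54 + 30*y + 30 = -12*d^3 + d^2*(18 - 4*y) + d*(10*y + 102) + 24*y + 72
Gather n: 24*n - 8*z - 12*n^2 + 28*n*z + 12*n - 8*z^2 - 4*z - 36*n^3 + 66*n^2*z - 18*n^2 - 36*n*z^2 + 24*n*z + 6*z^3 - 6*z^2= -36*n^3 + n^2*(66*z - 30) + n*(-36*z^2 + 52*z + 36) + 6*z^3 - 14*z^2 - 12*z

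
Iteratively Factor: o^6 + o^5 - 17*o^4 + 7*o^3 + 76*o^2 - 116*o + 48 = (o - 1)*(o^5 + 2*o^4 - 15*o^3 - 8*o^2 + 68*o - 48) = (o - 2)*(o - 1)*(o^4 + 4*o^3 - 7*o^2 - 22*o + 24) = (o - 2)*(o - 1)*(o + 4)*(o^3 - 7*o + 6) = (o - 2)*(o - 1)^2*(o + 4)*(o^2 + o - 6) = (o - 2)^2*(o - 1)^2*(o + 4)*(o + 3)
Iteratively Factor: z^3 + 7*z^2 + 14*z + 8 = (z + 2)*(z^2 + 5*z + 4) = (z + 1)*(z + 2)*(z + 4)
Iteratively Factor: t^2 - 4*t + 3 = (t - 1)*(t - 3)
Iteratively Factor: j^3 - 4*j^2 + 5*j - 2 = (j - 2)*(j^2 - 2*j + 1) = (j - 2)*(j - 1)*(j - 1)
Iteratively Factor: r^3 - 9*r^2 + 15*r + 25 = (r + 1)*(r^2 - 10*r + 25) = (r - 5)*(r + 1)*(r - 5)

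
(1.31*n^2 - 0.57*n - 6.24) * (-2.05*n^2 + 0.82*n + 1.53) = -2.6855*n^4 + 2.2427*n^3 + 14.3289*n^2 - 5.9889*n - 9.5472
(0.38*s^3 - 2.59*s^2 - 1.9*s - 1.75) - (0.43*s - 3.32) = 0.38*s^3 - 2.59*s^2 - 2.33*s + 1.57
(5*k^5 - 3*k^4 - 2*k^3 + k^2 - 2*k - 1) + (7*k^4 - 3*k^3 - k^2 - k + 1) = 5*k^5 + 4*k^4 - 5*k^3 - 3*k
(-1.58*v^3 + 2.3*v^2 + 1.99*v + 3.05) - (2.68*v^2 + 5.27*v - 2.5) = -1.58*v^3 - 0.38*v^2 - 3.28*v + 5.55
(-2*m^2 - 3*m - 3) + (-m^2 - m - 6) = -3*m^2 - 4*m - 9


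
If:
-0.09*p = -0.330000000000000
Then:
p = 3.67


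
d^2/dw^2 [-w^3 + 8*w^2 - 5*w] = 16 - 6*w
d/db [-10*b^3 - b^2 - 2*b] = -30*b^2 - 2*b - 2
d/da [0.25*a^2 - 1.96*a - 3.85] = 0.5*a - 1.96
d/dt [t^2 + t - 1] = 2*t + 1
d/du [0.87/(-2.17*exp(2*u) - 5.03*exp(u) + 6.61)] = (3.7758*exp(u) + 4.3761)*exp(u)/(2.17*exp(2*u) + 5.03*exp(u) - 6.61)^2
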